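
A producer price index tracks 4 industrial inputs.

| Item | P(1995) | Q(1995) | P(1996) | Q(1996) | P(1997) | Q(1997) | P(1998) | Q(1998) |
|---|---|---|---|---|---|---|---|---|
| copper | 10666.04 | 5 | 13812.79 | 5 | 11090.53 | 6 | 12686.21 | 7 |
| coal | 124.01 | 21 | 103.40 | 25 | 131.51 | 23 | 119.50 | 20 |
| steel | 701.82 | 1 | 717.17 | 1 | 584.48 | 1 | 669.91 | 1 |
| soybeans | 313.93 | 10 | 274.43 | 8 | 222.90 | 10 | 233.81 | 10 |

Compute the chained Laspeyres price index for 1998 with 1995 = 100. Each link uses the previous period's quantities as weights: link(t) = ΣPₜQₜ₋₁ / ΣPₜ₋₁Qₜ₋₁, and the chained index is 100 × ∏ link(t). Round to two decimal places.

Link 1995→1996:
ΣP(1996)Q(1995) = 13812.79×5 + 103.40×21 + 717.17×1 + 274.43×10 = 69063.95 + 2171.4 + 717.17 + 2744.3 = 74696.82
ΣP(1995)Q(1995) = 10666.04×5 + 124.01×21 + 701.82×1 + 313.93×10 = 53330.2 + 2604.21 + 701.82 + 3139.3 = 59775.53
link = 74696.82/59775.53 = 1.249622
Link 1996→1997:
ΣP(1997)Q(1996) = 11090.53×5 + 131.51×25 + 584.48×1 + 222.90×8 = 55452.65 + 3287.75 + 584.48 + 1783.2 = 61108.08
ΣP(1996)Q(1996) = 13812.79×5 + 103.40×25 + 717.17×1 + 274.43×8 = 69063.95 + 2585 + 717.17 + 2195.44 = 74561.56
link = 61108.08/74561.56 = 0.819565
Link 1997→1998:
ΣP(1998)Q(1997) = 12686.21×6 + 119.50×23 + 669.91×1 + 233.81×10 = 76117.26 + 2748.5 + 669.91 + 2338.1 = 81873.77
ΣP(1997)Q(1997) = 11090.53×6 + 131.51×23 + 584.48×1 + 222.90×10 = 66543.18 + 3024.73 + 584.48 + 2229 = 72381.39
link = 81873.77/72381.39 = 1.131144
Chained index = 100 × 1.249622 × 0.819565 × 1.131144 = 115.8458

115.85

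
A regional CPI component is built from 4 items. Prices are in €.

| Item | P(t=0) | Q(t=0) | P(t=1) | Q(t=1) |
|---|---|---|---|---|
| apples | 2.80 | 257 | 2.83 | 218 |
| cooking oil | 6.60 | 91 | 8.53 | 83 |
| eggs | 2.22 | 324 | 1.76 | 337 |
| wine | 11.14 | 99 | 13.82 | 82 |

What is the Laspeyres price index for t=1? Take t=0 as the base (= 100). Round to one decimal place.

109.5

Laspeyres price index uses base-period quantities as weights.
ΣP(t=1)·Q(t=0) = 2.83×257 + 8.53×91 + 1.76×324 + 13.82×99 = 727.31 + 776.23 + 570.24 + 1368.18 = 3441.96
ΣP(t=0)·Q(t=0) = 2.80×257 + 6.60×91 + 2.22×324 + 11.14×99 = 719.6 + 600.6 + 719.28 + 1102.86 = 3142.34
Index = 3441.96 / 3142.34 × 100 = 109.5349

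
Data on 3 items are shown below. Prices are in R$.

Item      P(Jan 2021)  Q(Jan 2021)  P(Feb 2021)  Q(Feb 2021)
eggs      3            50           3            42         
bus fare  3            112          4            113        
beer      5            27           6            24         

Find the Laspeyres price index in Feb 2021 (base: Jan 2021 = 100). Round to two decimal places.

122.38

Laspeyres price index uses base-period quantities as weights.
ΣP(Feb 2021)·Q(Jan 2021) = 3×50 + 4×112 + 6×27 = 150 + 448 + 162 = 760
ΣP(Jan 2021)·Q(Jan 2021) = 3×50 + 3×112 + 5×27 = 150 + 336 + 135 = 621
Index = 760 / 621 × 100 = 122.3833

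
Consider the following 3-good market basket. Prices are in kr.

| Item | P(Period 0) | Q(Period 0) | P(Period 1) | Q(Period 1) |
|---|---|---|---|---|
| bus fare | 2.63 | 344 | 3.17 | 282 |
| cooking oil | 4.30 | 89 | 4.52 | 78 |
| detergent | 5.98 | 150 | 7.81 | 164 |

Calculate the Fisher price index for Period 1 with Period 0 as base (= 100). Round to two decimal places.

Laspeyres component (base-period weights):
ΣP(Period 1)Q(Period 0) = 3.17×344 + 4.52×89 + 7.81×150 = 1090.48 + 402.28 + 1171.5 = 2664.26
ΣP(Period 0)Q(Period 0) = 2.63×344 + 4.30×89 + 5.98×150 = 904.72 + 382.7 + 897 = 2184.42
L = 2664.26 / 2184.42 × 100 = 121.9665
Paasche component (current-period weights):
ΣP(Period 1)Q(Period 1) = 3.17×282 + 4.52×78 + 7.81×164 = 893.94 + 352.56 + 1280.84 = 2527.34
ΣP(Period 0)Q(Period 1) = 2.63×282 + 4.30×78 + 5.98×164 = 741.66 + 335.4 + 980.72 = 2057.78
P = 2527.34 / 2057.78 × 100 = 122.8188
Fisher = √(L × P) = √(121.9665 × 122.8188) = 122.3919

122.39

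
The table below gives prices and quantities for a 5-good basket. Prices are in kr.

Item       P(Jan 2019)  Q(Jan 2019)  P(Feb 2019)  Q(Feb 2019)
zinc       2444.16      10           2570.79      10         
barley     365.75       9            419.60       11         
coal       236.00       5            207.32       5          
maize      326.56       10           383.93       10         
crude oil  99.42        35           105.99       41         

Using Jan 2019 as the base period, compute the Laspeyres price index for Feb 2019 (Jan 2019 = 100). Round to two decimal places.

Laspeyres price index uses base-period quantities as weights.
ΣP(Feb 2019)·Q(Jan 2019) = 2570.79×10 + 419.60×9 + 207.32×5 + 383.93×10 + 105.99×35 = 25707.9 + 3776.4 + 1036.6 + 3839.3 + 3709.65 = 38069.85
ΣP(Jan 2019)·Q(Jan 2019) = 2444.16×10 + 365.75×9 + 236.00×5 + 326.56×10 + 99.42×35 = 24441.6 + 3291.75 + 1180 + 3265.6 + 3479.7 = 35658.65
Index = 38069.85 / 35658.65 × 100 = 106.7619

106.76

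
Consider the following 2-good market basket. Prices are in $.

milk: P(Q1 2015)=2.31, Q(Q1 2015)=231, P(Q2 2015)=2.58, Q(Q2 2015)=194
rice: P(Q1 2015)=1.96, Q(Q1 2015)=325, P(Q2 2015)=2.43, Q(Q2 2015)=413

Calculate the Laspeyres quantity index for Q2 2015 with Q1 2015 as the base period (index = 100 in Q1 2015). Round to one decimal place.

Laspeyres quantity index uses base-period prices as weights.
ΣP(Q1 2015)·Q(Q2 2015) = 2.31×194 + 1.96×413 = 448.14 + 809.48 = 1257.62
ΣP(Q1 2015)·Q(Q1 2015) = 2.31×231 + 1.96×325 = 533.61 + 637 = 1170.61
Index = 1257.62 / 1170.61 × 100 = 107.4329

107.4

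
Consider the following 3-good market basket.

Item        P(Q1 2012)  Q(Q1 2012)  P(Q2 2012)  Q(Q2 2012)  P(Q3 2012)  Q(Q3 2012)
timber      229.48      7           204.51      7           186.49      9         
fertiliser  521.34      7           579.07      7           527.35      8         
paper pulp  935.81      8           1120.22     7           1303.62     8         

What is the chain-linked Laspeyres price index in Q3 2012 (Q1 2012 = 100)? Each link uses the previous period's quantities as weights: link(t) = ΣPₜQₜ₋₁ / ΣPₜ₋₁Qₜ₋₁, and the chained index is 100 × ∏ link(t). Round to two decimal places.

Link Q1 2012→Q2 2012:
ΣP(Q2 2012)Q(Q1 2012) = 204.51×7 + 579.07×7 + 1120.22×8 = 1431.57 + 4053.49 + 8961.76 = 14446.82
ΣP(Q1 2012)Q(Q1 2012) = 229.48×7 + 521.34×7 + 935.81×8 = 1606.36 + 3649.38 + 7486.48 = 12742.22
link = 14446.82/12742.22 = 1.133776
Link Q2 2012→Q3 2012:
ΣP(Q3 2012)Q(Q2 2012) = 186.49×7 + 527.35×7 + 1303.62×7 = 1305.43 + 3691.45 + 9125.34 = 14122.22
ΣP(Q2 2012)Q(Q2 2012) = 204.51×7 + 579.07×7 + 1120.22×7 = 1431.57 + 4053.49 + 7841.54 = 13326.6
link = 14122.22/13326.6 = 1.059702
Chained index = 100 × 1.133776 × 1.059702 = 120.1464

120.15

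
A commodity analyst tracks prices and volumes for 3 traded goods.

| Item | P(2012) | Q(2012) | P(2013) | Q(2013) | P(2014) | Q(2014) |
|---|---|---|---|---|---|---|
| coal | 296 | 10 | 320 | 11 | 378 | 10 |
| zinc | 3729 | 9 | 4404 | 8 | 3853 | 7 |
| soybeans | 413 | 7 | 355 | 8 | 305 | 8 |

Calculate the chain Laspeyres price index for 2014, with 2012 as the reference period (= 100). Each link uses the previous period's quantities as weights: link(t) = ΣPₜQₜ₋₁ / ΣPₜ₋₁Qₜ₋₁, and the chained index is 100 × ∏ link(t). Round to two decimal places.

103.46

Link 2012→2013:
ΣP(2013)Q(2012) = 320×10 + 4404×9 + 355×7 = 3200 + 39636 + 2485 = 45321
ΣP(2012)Q(2012) = 296×10 + 3729×9 + 413×7 = 2960 + 33561 + 2891 = 39412
link = 45321/39412 = 1.149929
Link 2013→2014:
ΣP(2014)Q(2013) = 378×11 + 3853×8 + 305×8 = 4158 + 30824 + 2440 = 37422
ΣP(2013)Q(2013) = 320×11 + 4404×8 + 355×8 = 3520 + 35232 + 2840 = 41592
link = 37422/41592 = 0.899740
Chained index = 100 × 1.149929 × 0.899740 = 103.4637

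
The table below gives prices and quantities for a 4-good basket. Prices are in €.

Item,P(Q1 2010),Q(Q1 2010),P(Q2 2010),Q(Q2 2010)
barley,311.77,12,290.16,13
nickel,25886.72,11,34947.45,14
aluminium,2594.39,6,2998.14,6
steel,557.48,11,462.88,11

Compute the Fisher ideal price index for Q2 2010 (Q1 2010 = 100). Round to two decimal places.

132.73

Laspeyres component (base-period weights):
ΣP(Q2 2010)Q(Q1 2010) = 290.16×12 + 34947.45×11 + 2998.14×6 + 462.88×11 = 3481.92 + 384421.95 + 17988.84 + 5091.68 = 410984.39
ΣP(Q1 2010)Q(Q1 2010) = 311.77×12 + 25886.72×11 + 2594.39×6 + 557.48×11 = 3741.24 + 284753.92 + 15566.34 + 6132.28 = 310193.78
L = 410984.39 / 310193.78 × 100 = 132.4928
Paasche component (current-period weights):
ΣP(Q2 2010)Q(Q2 2010) = 290.16×13 + 34947.45×14 + 2998.14×6 + 462.88×11 = 3772.08 + 489264.3 + 17988.84 + 5091.68 = 516116.9
ΣP(Q1 2010)Q(Q2 2010) = 311.77×13 + 25886.72×14 + 2594.39×6 + 557.48×11 = 4053.01 + 362414.08 + 15566.34 + 6132.28 = 388165.71
P = 516116.9 / 388165.71 × 100 = 132.9630
Fisher = √(L × P) = √(132.4928 × 132.9630) = 132.7277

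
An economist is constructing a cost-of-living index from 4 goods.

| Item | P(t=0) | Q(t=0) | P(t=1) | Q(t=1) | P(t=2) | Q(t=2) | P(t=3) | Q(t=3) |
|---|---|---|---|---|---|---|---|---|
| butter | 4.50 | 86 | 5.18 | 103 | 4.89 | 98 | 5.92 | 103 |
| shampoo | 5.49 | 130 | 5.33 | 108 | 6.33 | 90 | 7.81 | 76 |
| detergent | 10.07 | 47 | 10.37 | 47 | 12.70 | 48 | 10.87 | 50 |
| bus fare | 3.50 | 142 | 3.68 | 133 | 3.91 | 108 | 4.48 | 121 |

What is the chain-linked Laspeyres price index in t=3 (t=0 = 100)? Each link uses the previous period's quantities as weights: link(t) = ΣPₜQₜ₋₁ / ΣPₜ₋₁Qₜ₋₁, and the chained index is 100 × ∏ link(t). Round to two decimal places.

Link t=0→t=1:
ΣP(t=1)Q(t=0) = 5.18×86 + 5.33×130 + 10.37×47 + 3.68×142 = 445.48 + 692.9 + 487.39 + 522.56 = 2148.33
ΣP(t=0)Q(t=0) = 4.50×86 + 5.49×130 + 10.07×47 + 3.50×142 = 387 + 713.7 + 473.29 + 497 = 2070.99
link = 2148.33/2070.99 = 1.037344
Link t=1→t=2:
ΣP(t=2)Q(t=1) = 4.89×103 + 6.33×108 + 12.70×47 + 3.91×133 = 503.67 + 683.64 + 596.9 + 520.03 = 2304.24
ΣP(t=1)Q(t=1) = 5.18×103 + 5.33×108 + 10.37×47 + 3.68×133 = 533.54 + 575.64 + 487.39 + 489.44 = 2086.01
link = 2304.24/2086.01 = 1.104616
Link t=2→t=3:
ΣP(t=3)Q(t=2) = 5.92×98 + 7.81×90 + 10.87×48 + 4.48×108 = 580.16 + 702.9 + 521.76 + 483.84 = 2288.66
ΣP(t=2)Q(t=2) = 4.89×98 + 6.33×90 + 12.70×48 + 3.91×108 = 479.22 + 569.7 + 609.6 + 422.28 = 2080.8
link = 2288.66/2080.8 = 1.099894
Chained index = 100 × 1.037344 × 1.104616 × 1.099894 = 126.0333

126.03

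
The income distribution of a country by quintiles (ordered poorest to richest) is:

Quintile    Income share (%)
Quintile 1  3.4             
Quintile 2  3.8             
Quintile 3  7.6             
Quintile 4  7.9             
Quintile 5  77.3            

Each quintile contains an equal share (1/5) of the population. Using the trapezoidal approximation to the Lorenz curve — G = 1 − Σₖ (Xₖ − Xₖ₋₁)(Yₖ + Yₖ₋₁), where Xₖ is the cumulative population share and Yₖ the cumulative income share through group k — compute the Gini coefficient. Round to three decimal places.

0.608

Cumulative income shares Yₖ: 0.0340, 0.0720, 0.1480, 0.2270, 1.0000
Σ (Xₖ−Xₖ₋₁)(Yₖ+Yₖ₋₁) = (1/5)(0.0340+0.0000) + (1/5)(0.0720+0.0340) + (1/5)(0.1480+0.0720) + (1/5)(0.2270+0.1480) + (1/5)(1.0000+0.2270)
  = 0.0068 + 0.0212 + 0.0440 + 0.0750 + 0.2454 = 0.3924
G = 1 − 0.3924 = 0.6076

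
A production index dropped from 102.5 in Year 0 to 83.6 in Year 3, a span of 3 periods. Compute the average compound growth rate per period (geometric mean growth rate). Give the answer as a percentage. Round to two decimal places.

Growth factor = (83.6/102.5)^(1/3) = (0.815610)^(1/3) = 0.934317
Growth rate = 0.934317 − 1 = -0.065683 = -6.5683%

-6.57%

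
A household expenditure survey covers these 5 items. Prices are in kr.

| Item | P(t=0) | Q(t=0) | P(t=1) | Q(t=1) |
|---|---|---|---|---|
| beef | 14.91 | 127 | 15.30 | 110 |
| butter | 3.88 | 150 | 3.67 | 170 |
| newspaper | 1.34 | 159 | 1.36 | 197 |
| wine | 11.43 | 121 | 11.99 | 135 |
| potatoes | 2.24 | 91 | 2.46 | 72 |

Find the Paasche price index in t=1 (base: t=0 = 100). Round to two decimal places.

102.40

Paasche price index uses current-period quantities as weights.
ΣP(t=1)·Q(t=1) = 15.30×110 + 3.67×170 + 1.36×197 + 11.99×135 + 2.46×72 = 1683 + 623.9 + 267.92 + 1618.65 + 177.12 = 4370.59
ΣP(t=0)·Q(t=1) = 14.91×110 + 3.88×170 + 1.34×197 + 11.43×135 + 2.24×72 = 1640.1 + 659.6 + 263.98 + 1543.05 + 161.28 = 4268.01
Index = 4370.59 / 4268.01 × 100 = 102.4035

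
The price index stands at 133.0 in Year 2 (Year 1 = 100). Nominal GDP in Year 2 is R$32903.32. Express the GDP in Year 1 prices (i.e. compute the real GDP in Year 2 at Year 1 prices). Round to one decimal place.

Real = Nominal ÷ (Index/100) = 32903.32 ÷ (133.0/100)
     = 32903.32 ÷ 1.330 = 24739.3383

24739.3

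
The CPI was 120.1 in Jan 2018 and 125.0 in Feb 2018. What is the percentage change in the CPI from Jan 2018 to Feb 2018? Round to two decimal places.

4.08%

Change = (125.0 − 120.1) / 120.1 × 100
       = 4.9 / 120.1 × 100 = 4.0799%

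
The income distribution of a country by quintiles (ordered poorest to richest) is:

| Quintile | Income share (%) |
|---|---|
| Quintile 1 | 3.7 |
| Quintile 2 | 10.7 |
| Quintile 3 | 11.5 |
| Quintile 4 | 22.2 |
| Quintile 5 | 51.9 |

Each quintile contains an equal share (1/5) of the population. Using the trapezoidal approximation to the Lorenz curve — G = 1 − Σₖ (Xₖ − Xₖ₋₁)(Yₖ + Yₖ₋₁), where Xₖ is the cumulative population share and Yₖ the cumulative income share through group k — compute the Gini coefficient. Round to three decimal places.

Cumulative income shares Yₖ: 0.0370, 0.1440, 0.2590, 0.4810, 1.0000
Σ (Xₖ−Xₖ₋₁)(Yₖ+Yₖ₋₁) = (1/5)(0.0370+0.0000) + (1/5)(0.1440+0.0370) + (1/5)(0.2590+0.1440) + (1/5)(0.4810+0.2590) + (1/5)(1.0000+0.4810)
  = 0.0074 + 0.0362 + 0.0806 + 0.1480 + 0.2962 = 0.5684
G = 1 − 0.5684 = 0.4316

0.432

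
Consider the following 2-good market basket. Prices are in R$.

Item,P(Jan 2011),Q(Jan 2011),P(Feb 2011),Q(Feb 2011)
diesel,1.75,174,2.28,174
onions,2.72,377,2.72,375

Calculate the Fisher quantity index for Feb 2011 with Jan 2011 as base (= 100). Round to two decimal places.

99.60

Laspeyres component (base-period weights):
ΣP(Jan 2011)Q(Feb 2011) = 1.75×174 + 2.72×375 = 304.5 + 1020 = 1324.5
ΣP(Jan 2011)Q(Jan 2011) = 1.75×174 + 2.72×377 = 304.5 + 1025.44 = 1329.94
L = 1324.5 / 1329.94 × 100 = 99.5910
Paasche component (current-period weights):
ΣP(Feb 2011)Q(Feb 2011) = 2.28×174 + 2.72×375 = 396.72 + 1020 = 1416.72
ΣP(Feb 2011)Q(Jan 2011) = 2.28×174 + 2.72×377 = 396.72 + 1025.44 = 1422.16
P = 1416.72 / 1422.16 × 100 = 99.6175
Fisher = √(L × P) = √(99.5910 × 99.6175) = 99.6042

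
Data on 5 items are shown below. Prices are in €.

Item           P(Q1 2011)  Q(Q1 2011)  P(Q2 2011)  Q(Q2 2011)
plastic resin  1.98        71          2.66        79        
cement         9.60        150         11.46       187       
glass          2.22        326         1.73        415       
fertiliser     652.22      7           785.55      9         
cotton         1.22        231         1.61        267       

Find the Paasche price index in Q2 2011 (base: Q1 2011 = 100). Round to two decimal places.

Paasche price index uses current-period quantities as weights.
ΣP(Q2 2011)·Q(Q2 2011) = 2.66×79 + 11.46×187 + 1.73×415 + 785.55×9 + 1.61×267 = 210.14 + 2143.02 + 717.95 + 7069.95 + 429.87 = 10570.93
ΣP(Q1 2011)·Q(Q2 2011) = 1.98×79 + 9.60×187 + 2.22×415 + 652.22×9 + 1.22×267 = 156.42 + 1795.2 + 921.3 + 5869.98 + 325.74 = 9068.64
Index = 10570.93 / 9068.64 × 100 = 116.5658

116.57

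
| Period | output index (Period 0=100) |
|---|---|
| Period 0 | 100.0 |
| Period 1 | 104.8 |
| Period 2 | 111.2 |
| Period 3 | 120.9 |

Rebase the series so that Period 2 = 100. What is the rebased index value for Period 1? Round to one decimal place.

Rebased(Period 1) = 104.8 / 111.2 × 100 = 94.2446

94.2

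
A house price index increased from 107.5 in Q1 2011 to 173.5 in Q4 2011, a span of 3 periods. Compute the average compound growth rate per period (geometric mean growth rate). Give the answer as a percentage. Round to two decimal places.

Growth factor = (173.5/107.5)^(1/3) = (1.613953)^(1/3) = 1.172997
Growth rate = 1.172997 − 1 = 0.172997 = 17.2997%

17.30%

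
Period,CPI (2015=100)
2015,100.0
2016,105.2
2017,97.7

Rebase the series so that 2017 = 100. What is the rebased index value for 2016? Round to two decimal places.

107.68

Rebased(2016) = 105.2 / 97.7 × 100 = 107.6766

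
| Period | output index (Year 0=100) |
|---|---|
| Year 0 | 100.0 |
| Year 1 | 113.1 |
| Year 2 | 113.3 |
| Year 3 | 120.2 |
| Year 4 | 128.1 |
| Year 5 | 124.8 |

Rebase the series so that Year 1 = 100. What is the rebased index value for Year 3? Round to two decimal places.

106.28

Rebased(Year 3) = 120.2 / 113.1 × 100 = 106.2776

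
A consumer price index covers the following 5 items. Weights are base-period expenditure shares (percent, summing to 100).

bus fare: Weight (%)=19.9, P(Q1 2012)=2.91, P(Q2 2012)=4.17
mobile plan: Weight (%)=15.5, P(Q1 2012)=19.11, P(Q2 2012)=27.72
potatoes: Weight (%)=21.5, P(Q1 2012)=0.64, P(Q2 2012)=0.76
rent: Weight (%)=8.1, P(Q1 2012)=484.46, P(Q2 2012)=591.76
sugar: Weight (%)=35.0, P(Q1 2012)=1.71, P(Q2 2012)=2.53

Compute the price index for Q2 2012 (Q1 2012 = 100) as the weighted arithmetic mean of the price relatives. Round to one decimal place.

bus fare: 19.9 × (4.17/2.91) = 19.9 × 1.432990 = 28.5165
mobile plan: 15.5 × (27.72/19.11) = 15.5 × 1.450549 = 22.4835
potatoes: 21.5 × (0.76/0.64) = 21.5 × 1.187500 = 25.5312
rent: 8.1 × (591.76/484.46) = 8.1 × 1.221484 = 9.8940
sugar: 35.0 × (2.53/1.71) = 35.0 × 1.479532 = 51.7836
Index = Σ wᵢ·(p₁ᵢ/p₀ᵢ) = 28.5165 + 22.4835 + 25.5312 + 9.8940 + 51.7836 = 138.2089

138.2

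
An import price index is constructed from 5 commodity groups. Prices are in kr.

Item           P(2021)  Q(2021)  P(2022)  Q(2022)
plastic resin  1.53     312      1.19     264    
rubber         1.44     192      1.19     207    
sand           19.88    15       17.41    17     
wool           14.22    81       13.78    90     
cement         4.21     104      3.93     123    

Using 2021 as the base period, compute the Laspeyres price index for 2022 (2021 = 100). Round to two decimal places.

Laspeyres price index uses base-period quantities as weights.
ΣP(2022)·Q(2021) = 1.19×312 + 1.19×192 + 17.41×15 + 13.78×81 + 3.93×104 = 371.28 + 228.48 + 261.15 + 1116.18 + 408.72 = 2385.81
ΣP(2021)·Q(2021) = 1.53×312 + 1.44×192 + 19.88×15 + 14.22×81 + 4.21×104 = 477.36 + 276.48 + 298.2 + 1151.82 + 437.84 = 2641.7
Index = 2385.81 / 2641.7 × 100 = 90.3134

90.31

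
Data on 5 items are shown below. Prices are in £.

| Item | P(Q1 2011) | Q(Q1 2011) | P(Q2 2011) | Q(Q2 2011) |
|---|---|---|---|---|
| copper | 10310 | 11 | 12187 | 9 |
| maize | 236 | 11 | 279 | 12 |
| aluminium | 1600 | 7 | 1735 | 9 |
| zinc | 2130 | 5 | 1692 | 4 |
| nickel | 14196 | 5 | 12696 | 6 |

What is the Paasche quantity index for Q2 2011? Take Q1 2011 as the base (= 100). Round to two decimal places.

Paasche quantity index uses current-period prices as weights.
ΣP(Q2 2011)·Q(Q2 2011) = 12187×9 + 279×12 + 1735×9 + 1692×4 + 12696×6 = 109683 + 3348 + 15615 + 6768 + 76176 = 211590
ΣP(Q2 2011)·Q(Q1 2011) = 12187×11 + 279×11 + 1735×7 + 1692×5 + 12696×5 = 134057 + 3069 + 12145 + 8460 + 63480 = 221211
Index = 211590 / 221211 × 100 = 95.6508

95.65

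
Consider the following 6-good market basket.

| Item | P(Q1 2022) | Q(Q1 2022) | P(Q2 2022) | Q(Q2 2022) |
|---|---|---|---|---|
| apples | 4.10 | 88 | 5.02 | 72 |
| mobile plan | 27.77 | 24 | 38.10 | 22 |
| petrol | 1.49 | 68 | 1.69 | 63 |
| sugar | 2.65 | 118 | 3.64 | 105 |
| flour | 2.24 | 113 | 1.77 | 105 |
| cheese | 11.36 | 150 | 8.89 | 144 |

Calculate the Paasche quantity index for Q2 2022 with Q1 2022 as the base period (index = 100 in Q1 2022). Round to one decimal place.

Paasche quantity index uses current-period prices as weights.
ΣP(Q2 2022)·Q(Q2 2022) = 5.02×72 + 38.10×22 + 1.69×63 + 3.64×105 + 1.77×105 + 8.89×144 = 361.44 + 838.2 + 106.47 + 382.2 + 185.85 + 1280.16 = 3154.32
ΣP(Q2 2022)·Q(Q1 2022) = 5.02×88 + 38.10×24 + 1.69×68 + 3.64×118 + 1.77×113 + 8.89×150 = 441.76 + 914.4 + 114.92 + 429.52 + 200.01 + 1333.5 = 3434.11
Index = 3154.32 / 3434.11 × 100 = 91.8526

91.9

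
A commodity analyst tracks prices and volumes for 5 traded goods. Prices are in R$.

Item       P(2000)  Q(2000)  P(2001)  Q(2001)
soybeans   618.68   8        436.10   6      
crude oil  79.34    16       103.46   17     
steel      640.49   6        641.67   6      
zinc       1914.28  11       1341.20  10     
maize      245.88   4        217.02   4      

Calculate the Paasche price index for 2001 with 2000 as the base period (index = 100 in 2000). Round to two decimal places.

77.52

Paasche price index uses current-period quantities as weights.
ΣP(2001)·Q(2001) = 436.10×6 + 103.46×17 + 641.67×6 + 1341.20×10 + 217.02×4 = 2616.6 + 1758.82 + 3850.02 + 13412 + 868.08 = 22505.52
ΣP(2000)·Q(2001) = 618.68×6 + 79.34×17 + 640.49×6 + 1914.28×10 + 245.88×4 = 3712.08 + 1348.78 + 3842.94 + 19142.8 + 983.52 = 29030.12
Index = 22505.52 / 29030.12 × 100 = 77.5247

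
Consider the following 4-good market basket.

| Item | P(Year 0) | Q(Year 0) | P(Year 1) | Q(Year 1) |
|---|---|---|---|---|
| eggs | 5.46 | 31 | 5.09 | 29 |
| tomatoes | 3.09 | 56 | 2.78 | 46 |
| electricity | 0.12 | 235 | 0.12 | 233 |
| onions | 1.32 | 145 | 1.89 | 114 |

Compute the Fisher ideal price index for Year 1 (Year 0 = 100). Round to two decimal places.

108.96

Laspeyres component (base-period weights):
ΣP(Year 1)Q(Year 0) = 5.09×31 + 2.78×56 + 0.12×235 + 1.89×145 = 157.79 + 155.68 + 28.2 + 274.05 = 615.72
ΣP(Year 0)Q(Year 0) = 5.46×31 + 3.09×56 + 0.12×235 + 1.32×145 = 169.26 + 173.04 + 28.2 + 191.4 = 561.9
L = 615.72 / 561.9 × 100 = 109.5782
Paasche component (current-period weights):
ΣP(Year 1)Q(Year 1) = 5.09×29 + 2.78×46 + 0.12×233 + 1.89×114 = 147.61 + 127.88 + 27.96 + 215.46 = 518.91
ΣP(Year 0)Q(Year 1) = 5.46×29 + 3.09×46 + 0.12×233 + 1.32×114 = 158.34 + 142.14 + 27.96 + 150.48 = 478.92
P = 518.91 / 478.92 × 100 = 108.3500
Fisher = √(L × P) = √(109.5782 × 108.3500) = 108.9624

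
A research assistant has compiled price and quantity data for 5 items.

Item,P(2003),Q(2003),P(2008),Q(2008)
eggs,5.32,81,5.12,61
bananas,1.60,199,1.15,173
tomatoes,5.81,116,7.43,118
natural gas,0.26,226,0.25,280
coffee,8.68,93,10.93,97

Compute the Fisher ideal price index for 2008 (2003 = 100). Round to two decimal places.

Laspeyres component (base-period weights):
ΣP(2008)Q(2003) = 5.12×81 + 1.15×199 + 7.43×116 + 0.25×226 + 10.93×93 = 414.72 + 228.85 + 861.88 + 56.5 + 1016.49 = 2578.44
ΣP(2003)Q(2003) = 5.32×81 + 1.60×199 + 5.81×116 + 0.26×226 + 8.68×93 = 430.92 + 318.4 + 673.96 + 58.76 + 807.24 = 2289.28
L = 2578.44 / 2289.28 × 100 = 112.6310
Paasche component (current-period weights):
ΣP(2008)Q(2008) = 5.12×61 + 1.15×173 + 7.43×118 + 0.25×280 + 10.93×97 = 312.32 + 198.95 + 876.74 + 70 + 1060.21 = 2518.22
ΣP(2003)Q(2008) = 5.32×61 + 1.60×173 + 5.81×118 + 0.26×280 + 8.68×97 = 324.52 + 276.8 + 685.58 + 72.8 + 841.96 = 2201.66
P = 2518.22 / 2201.66 × 100 = 114.3782
Fisher = √(L × P) = √(112.6310 × 114.3782) = 113.5013

113.50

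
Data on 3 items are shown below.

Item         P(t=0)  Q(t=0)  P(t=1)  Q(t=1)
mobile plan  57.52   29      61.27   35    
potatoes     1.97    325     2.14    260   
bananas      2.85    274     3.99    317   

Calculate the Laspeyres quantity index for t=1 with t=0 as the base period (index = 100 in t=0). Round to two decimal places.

110.99

Laspeyres quantity index uses base-period prices as weights.
ΣP(t=0)·Q(t=1) = 57.52×35 + 1.97×260 + 2.85×317 = 2013.2 + 512.2 + 903.45 = 3428.85
ΣP(t=0)·Q(t=0) = 57.52×29 + 1.97×325 + 2.85×274 = 1668.08 + 640.25 + 780.9 = 3089.23
Index = 3428.85 / 3089.23 × 100 = 110.9937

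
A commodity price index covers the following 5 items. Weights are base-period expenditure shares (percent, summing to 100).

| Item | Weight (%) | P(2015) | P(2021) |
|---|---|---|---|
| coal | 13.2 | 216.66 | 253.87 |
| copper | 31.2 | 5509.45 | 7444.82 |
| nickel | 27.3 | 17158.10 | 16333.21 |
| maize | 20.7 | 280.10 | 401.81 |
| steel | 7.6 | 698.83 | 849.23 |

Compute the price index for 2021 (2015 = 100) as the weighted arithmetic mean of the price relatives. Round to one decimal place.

122.5

coal: 13.2 × (253.87/216.66) = 13.2 × 1.171744 = 15.4670
copper: 31.2 × (7444.82/5509.45) = 31.2 × 1.351282 = 42.1600
nickel: 27.3 × (16333.21/17158.10) = 27.3 × 0.951924 = 25.9875
maize: 20.7 × (401.81/280.10) = 20.7 × 1.434523 = 29.6946
steel: 7.6 × (849.23/698.83) = 7.6 × 1.215217 = 9.2356
Index = Σ wᵢ·(p₁ᵢ/p₀ᵢ) = 15.4670 + 42.1600 + 25.9875 + 29.6946 + 9.2356 = 122.5448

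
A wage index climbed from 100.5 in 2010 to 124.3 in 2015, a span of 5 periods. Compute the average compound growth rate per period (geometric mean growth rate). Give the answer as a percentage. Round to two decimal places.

4.34%

Growth factor = (124.3/100.5)^(1/5) = (1.236816)^(1/5) = 1.043424
Growth rate = 1.043424 − 1 = 0.043424 = 4.3424%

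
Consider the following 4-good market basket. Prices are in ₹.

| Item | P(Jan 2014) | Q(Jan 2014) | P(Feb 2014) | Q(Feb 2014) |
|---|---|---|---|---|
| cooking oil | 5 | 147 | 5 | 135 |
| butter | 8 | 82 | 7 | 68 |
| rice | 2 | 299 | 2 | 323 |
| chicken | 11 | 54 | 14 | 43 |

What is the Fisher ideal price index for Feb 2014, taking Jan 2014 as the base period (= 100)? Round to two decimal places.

Laspeyres component (base-period weights):
ΣP(Feb 2014)Q(Jan 2014) = 5×147 + 7×82 + 2×299 + 14×54 = 735 + 574 + 598 + 756 = 2663
ΣP(Jan 2014)Q(Jan 2014) = 5×147 + 8×82 + 2×299 + 11×54 = 735 + 656 + 598 + 594 = 2583
L = 2663 / 2583 × 100 = 103.0972
Paasche component (current-period weights):
ΣP(Feb 2014)Q(Feb 2014) = 5×135 + 7×68 + 2×323 + 14×43 = 675 + 476 + 646 + 602 = 2399
ΣP(Jan 2014)Q(Feb 2014) = 5×135 + 8×68 + 2×323 + 11×43 = 675 + 544 + 646 + 473 = 2338
P = 2399 / 2338 × 100 = 102.6091
Fisher = √(L × P) = √(103.0972 × 102.6091) = 102.8528

102.85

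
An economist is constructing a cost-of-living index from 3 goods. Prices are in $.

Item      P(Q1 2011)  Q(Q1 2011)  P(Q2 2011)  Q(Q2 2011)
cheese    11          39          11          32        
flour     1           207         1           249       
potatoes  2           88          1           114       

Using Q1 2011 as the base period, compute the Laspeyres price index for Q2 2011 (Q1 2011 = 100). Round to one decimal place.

Laspeyres price index uses base-period quantities as weights.
ΣP(Q2 2011)·Q(Q1 2011) = 11×39 + 1×207 + 1×88 = 429 + 207 + 88 = 724
ΣP(Q1 2011)·Q(Q1 2011) = 11×39 + 1×207 + 2×88 = 429 + 207 + 176 = 812
Index = 724 / 812 × 100 = 89.1626

89.2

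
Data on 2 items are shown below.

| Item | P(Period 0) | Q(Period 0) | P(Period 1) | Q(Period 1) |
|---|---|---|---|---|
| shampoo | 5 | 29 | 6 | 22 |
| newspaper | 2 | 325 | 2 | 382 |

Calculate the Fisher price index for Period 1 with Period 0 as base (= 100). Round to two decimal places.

103.08

Laspeyres component (base-period weights):
ΣP(Period 1)Q(Period 0) = 6×29 + 2×325 = 174 + 650 = 824
ΣP(Period 0)Q(Period 0) = 5×29 + 2×325 = 145 + 650 = 795
L = 824 / 795 × 100 = 103.6478
Paasche component (current-period weights):
ΣP(Period 1)Q(Period 1) = 6×22 + 2×382 = 132 + 764 = 896
ΣP(Period 0)Q(Period 1) = 5×22 + 2×382 = 110 + 764 = 874
P = 896 / 874 × 100 = 102.5172
Fisher = √(L × P) = √(103.6478 × 102.5172) = 103.0809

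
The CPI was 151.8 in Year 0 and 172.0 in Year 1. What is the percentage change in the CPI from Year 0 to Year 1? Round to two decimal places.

Change = (172.0 − 151.8) / 151.8 × 100
       = 20.2 / 151.8 × 100 = 13.3070%

13.31%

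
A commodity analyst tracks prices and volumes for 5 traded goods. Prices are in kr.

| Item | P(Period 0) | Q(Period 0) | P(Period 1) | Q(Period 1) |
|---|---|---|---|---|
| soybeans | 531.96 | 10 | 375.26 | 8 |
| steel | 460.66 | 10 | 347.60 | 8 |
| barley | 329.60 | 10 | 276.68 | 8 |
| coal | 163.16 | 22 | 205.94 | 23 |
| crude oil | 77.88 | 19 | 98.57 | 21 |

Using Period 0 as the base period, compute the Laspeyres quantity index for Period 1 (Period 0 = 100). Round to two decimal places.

Laspeyres quantity index uses base-period prices as weights.
ΣP(Period 0)·Q(Period 1) = 531.96×8 + 460.66×8 + 329.60×8 + 163.16×23 + 77.88×21 = 4255.68 + 3685.28 + 2636.8 + 3752.68 + 1635.48 = 15965.92
ΣP(Period 0)·Q(Period 0) = 531.96×10 + 460.66×10 + 329.60×10 + 163.16×22 + 77.88×19 = 5319.6 + 4606.6 + 3296 + 3589.52 + 1479.72 = 18291.44
Index = 15965.92 / 18291.44 × 100 = 87.2863

87.29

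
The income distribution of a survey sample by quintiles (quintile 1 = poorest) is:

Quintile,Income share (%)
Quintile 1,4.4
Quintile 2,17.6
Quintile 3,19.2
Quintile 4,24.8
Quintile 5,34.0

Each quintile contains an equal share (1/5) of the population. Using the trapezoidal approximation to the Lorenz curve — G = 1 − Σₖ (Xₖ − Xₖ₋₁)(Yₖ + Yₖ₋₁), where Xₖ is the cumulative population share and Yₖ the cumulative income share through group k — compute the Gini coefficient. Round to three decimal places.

Cumulative income shares Yₖ: 0.0440, 0.2200, 0.4120, 0.6600, 1.0000
Σ (Xₖ−Xₖ₋₁)(Yₖ+Yₖ₋₁) = (1/5)(0.0440+0.0000) + (1/5)(0.2200+0.0440) + (1/5)(0.4120+0.2200) + (1/5)(0.6600+0.4120) + (1/5)(1.0000+0.6600)
  = 0.0088 + 0.0528 + 0.1264 + 0.2144 + 0.3320 = 0.7344
G = 1 − 0.7344 = 0.2656

0.266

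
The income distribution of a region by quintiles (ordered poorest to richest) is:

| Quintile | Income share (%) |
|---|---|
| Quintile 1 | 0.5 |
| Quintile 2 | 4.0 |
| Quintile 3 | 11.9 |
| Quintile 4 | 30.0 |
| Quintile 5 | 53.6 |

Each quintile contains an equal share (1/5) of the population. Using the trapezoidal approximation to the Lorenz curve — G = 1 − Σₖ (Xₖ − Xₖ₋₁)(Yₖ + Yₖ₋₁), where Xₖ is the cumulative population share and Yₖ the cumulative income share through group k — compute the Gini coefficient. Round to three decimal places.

0.529

Cumulative income shares Yₖ: 0.0050, 0.0450, 0.1640, 0.4640, 1.0000
Σ (Xₖ−Xₖ₋₁)(Yₖ+Yₖ₋₁) = (1/5)(0.0050+0.0000) + (1/5)(0.0450+0.0050) + (1/5)(0.1640+0.0450) + (1/5)(0.4640+0.1640) + (1/5)(1.0000+0.4640)
  = 0.0010 + 0.0100 + 0.0418 + 0.1256 + 0.2928 = 0.4712
G = 1 − 0.4712 = 0.5288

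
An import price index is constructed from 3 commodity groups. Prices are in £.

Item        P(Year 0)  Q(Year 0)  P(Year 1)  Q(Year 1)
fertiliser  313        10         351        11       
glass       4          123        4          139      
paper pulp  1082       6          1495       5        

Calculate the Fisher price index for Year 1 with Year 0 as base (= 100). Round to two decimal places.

Laspeyres component (base-period weights):
ΣP(Year 1)Q(Year 0) = 351×10 + 4×123 + 1495×6 = 3510 + 492 + 8970 = 12972
ΣP(Year 0)Q(Year 0) = 313×10 + 4×123 + 1082×6 = 3130 + 492 + 6492 = 10114
L = 12972 / 10114 × 100 = 128.2579
Paasche component (current-period weights):
ΣP(Year 1)Q(Year 1) = 351×11 + 4×139 + 1495×5 = 3861 + 556 + 7475 = 11892
ΣP(Year 0)Q(Year 1) = 313×11 + 4×139 + 1082×5 = 3443 + 556 + 5410 = 9409
P = 11892 / 9409 × 100 = 126.3896
Fisher = √(L × P) = √(128.2579 × 126.3896) = 127.3203

127.32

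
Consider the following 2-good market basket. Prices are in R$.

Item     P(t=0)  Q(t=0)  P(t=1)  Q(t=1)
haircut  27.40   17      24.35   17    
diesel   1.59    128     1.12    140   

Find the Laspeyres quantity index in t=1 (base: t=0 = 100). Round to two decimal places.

Laspeyres quantity index uses base-period prices as weights.
ΣP(t=0)·Q(t=1) = 27.40×17 + 1.59×140 = 465.8 + 222.6 = 688.4
ΣP(t=0)·Q(t=0) = 27.40×17 + 1.59×128 = 465.8 + 203.52 = 669.32
Index = 688.4 / 669.32 × 100 = 102.8507

102.85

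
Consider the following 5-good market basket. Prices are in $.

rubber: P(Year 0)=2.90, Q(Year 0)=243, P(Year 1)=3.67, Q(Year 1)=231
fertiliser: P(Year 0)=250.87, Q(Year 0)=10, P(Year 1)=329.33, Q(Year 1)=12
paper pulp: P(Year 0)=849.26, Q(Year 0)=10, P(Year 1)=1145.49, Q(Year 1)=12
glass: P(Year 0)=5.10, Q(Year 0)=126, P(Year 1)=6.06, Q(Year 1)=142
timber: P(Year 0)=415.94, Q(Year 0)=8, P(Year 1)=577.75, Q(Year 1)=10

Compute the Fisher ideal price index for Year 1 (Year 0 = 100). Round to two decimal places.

134.20

Laspeyres component (base-period weights):
ΣP(Year 1)Q(Year 0) = 3.67×243 + 329.33×10 + 1145.49×10 + 6.06×126 + 577.75×8 = 891.81 + 3293.3 + 11454.9 + 763.56 + 4622 = 21025.57
ΣP(Year 0)Q(Year 0) = 2.90×243 + 250.87×10 + 849.26×10 + 5.10×126 + 415.94×8 = 704.7 + 2508.7 + 8492.6 + 642.6 + 3327.52 = 15676.12
L = 21025.57 / 15676.12 × 100 = 134.1248
Paasche component (current-period weights):
ΣP(Year 1)Q(Year 1) = 3.67×231 + 329.33×12 + 1145.49×12 + 6.06×142 + 577.75×10 = 847.77 + 3951.96 + 13745.88 + 860.52 + 5777.5 = 25183.63
ΣP(Year 0)Q(Year 1) = 2.90×231 + 250.87×12 + 849.26×12 + 5.10×142 + 415.94×10 = 669.9 + 3010.44 + 10191.12 + 724.2 + 4159.4 = 18755.06
P = 25183.63 / 18755.06 × 100 = 134.2765
Fisher = √(L × P) = √(134.1248 × 134.2765) = 134.2006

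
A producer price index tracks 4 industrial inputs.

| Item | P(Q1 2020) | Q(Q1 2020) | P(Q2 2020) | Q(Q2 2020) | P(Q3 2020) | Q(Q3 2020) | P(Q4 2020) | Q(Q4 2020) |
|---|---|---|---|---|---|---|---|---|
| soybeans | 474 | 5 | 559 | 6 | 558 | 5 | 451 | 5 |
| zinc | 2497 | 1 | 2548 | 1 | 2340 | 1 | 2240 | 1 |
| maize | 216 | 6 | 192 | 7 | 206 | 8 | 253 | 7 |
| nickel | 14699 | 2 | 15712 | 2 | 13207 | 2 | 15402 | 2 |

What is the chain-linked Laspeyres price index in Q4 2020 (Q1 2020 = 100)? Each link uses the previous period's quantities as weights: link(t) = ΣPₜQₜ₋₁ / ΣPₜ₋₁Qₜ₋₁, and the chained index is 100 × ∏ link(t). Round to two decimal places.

104.01

Link Q1 2020→Q2 2020:
ΣP(Q2 2020)Q(Q1 2020) = 559×5 + 2548×1 + 192×6 + 15712×2 = 2795 + 2548 + 1152 + 31424 = 37919
ΣP(Q1 2020)Q(Q1 2020) = 474×5 + 2497×1 + 216×6 + 14699×2 = 2370 + 2497 + 1296 + 29398 = 35561
link = 37919/35561 = 1.066309
Link Q2 2020→Q3 2020:
ΣP(Q3 2020)Q(Q2 2020) = 558×6 + 2340×1 + 206×7 + 13207×2 = 3348 + 2340 + 1442 + 26414 = 33544
ΣP(Q2 2020)Q(Q2 2020) = 559×6 + 2548×1 + 192×7 + 15712×2 = 3354 + 2548 + 1344 + 31424 = 38670
link = 33544/38670 = 0.867442
Link Q3 2020→Q4 2020:
ΣP(Q4 2020)Q(Q3 2020) = 451×5 + 2240×1 + 253×8 + 15402×2 = 2255 + 2240 + 2024 + 30804 = 37323
ΣP(Q3 2020)Q(Q3 2020) = 558×5 + 2340×1 + 206×8 + 13207×2 = 2790 + 2340 + 1648 + 26414 = 33192
link = 37323/33192 = 1.124458
Chained index = 100 × 1.066309 × 0.867442 × 1.124458 = 104.0080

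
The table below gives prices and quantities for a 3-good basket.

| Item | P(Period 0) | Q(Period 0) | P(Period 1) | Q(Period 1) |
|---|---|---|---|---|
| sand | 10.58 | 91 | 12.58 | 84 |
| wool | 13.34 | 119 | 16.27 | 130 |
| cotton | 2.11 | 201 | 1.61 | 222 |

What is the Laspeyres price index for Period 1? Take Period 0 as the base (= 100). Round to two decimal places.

114.46

Laspeyres price index uses base-period quantities as weights.
ΣP(Period 1)·Q(Period 0) = 12.58×91 + 16.27×119 + 1.61×201 = 1144.78 + 1936.13 + 323.61 = 3404.52
ΣP(Period 0)·Q(Period 0) = 10.58×91 + 13.34×119 + 2.11×201 = 962.78 + 1587.46 + 424.11 = 2974.35
Index = 3404.52 / 2974.35 × 100 = 114.4627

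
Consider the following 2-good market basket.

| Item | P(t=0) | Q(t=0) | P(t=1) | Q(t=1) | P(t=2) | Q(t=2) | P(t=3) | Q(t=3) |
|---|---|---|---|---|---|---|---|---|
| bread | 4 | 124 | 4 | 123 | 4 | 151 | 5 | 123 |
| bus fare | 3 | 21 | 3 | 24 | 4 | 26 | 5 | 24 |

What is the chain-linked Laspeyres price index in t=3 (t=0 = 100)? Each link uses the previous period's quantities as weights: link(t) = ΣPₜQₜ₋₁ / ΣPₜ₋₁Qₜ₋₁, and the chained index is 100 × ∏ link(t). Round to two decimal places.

Link t=0→t=1:
ΣP(t=1)Q(t=0) = 4×124 + 3×21 = 496 + 63 = 559
ΣP(t=0)Q(t=0) = 4×124 + 3×21 = 496 + 63 = 559
link = 559/559 = 1.000000
Link t=1→t=2:
ΣP(t=2)Q(t=1) = 4×123 + 4×24 = 492 + 96 = 588
ΣP(t=1)Q(t=1) = 4×123 + 3×24 = 492 + 72 = 564
link = 588/564 = 1.042553
Link t=2→t=3:
ΣP(t=3)Q(t=2) = 5×151 + 5×26 = 755 + 130 = 885
ΣP(t=2)Q(t=2) = 4×151 + 4×26 = 604 + 104 = 708
link = 885/708 = 1.250000
Chained index = 100 × 1.000000 × 1.042553 × 1.250000 = 130.3191

130.32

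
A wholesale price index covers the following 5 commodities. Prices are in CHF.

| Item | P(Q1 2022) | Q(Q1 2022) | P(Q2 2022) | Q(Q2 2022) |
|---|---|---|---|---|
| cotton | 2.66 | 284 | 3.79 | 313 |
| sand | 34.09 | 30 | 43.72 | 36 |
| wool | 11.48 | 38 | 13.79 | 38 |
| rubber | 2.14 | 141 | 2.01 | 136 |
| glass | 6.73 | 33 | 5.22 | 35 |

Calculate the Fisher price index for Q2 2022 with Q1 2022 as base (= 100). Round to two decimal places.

123.36

Laspeyres component (base-period weights):
ΣP(Q2 2022)Q(Q1 2022) = 3.79×284 + 43.72×30 + 13.79×38 + 2.01×141 + 5.22×33 = 1076.36 + 1311.6 + 524.02 + 283.41 + 172.26 = 3367.65
ΣP(Q1 2022)Q(Q1 2022) = 2.66×284 + 34.09×30 + 11.48×38 + 2.14×141 + 6.73×33 = 755.44 + 1022.7 + 436.24 + 301.74 + 222.09 = 2738.21
L = 3367.65 / 2738.21 × 100 = 122.9873
Paasche component (current-period weights):
ΣP(Q2 2022)Q(Q2 2022) = 3.79×313 + 43.72×36 + 13.79×38 + 2.01×136 + 5.22×35 = 1186.27 + 1573.92 + 524.02 + 273.36 + 182.7 = 3740.27
ΣP(Q1 2022)Q(Q2 2022) = 2.66×313 + 34.09×36 + 11.48×38 + 2.14×136 + 6.73×35 = 832.58 + 1227.24 + 436.24 + 291.04 + 235.55 = 3022.65
P = 3740.27 / 3022.65 × 100 = 123.7414
Fisher = √(L × P) = √(122.9873 × 123.7414) = 123.3638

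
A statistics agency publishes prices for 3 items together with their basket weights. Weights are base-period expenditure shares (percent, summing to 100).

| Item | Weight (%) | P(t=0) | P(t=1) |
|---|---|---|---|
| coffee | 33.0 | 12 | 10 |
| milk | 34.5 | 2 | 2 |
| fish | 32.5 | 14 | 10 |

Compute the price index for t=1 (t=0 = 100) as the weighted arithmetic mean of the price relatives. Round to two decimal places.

coffee: 33.0 × (10/12) = 33.0 × 0.833333 = 27.5000
milk: 34.5 × (2/2) = 34.5 × 1.000000 = 34.5000
fish: 32.5 × (10/14) = 32.5 × 0.714286 = 23.2143
Index = Σ wᵢ·(p₁ᵢ/p₀ᵢ) = 27.5000 + 34.5000 + 23.2143 = 85.2143

85.21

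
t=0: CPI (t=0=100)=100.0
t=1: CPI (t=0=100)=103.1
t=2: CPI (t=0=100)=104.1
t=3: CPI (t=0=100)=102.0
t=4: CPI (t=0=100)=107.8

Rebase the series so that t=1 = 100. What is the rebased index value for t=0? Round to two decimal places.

Rebased(t=0) = 100.0 / 103.1 × 100 = 96.9932

96.99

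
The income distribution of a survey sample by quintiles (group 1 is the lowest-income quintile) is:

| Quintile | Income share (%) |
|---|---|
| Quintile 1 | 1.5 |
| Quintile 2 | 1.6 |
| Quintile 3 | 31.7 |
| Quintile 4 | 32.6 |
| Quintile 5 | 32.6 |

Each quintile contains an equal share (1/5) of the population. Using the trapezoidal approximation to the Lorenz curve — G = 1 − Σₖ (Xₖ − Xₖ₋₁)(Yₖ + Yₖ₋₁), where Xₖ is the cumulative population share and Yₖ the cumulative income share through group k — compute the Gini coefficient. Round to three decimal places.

0.373

Cumulative income shares Yₖ: 0.0150, 0.0310, 0.3480, 0.6740, 1.0000
Σ (Xₖ−Xₖ₋₁)(Yₖ+Yₖ₋₁) = (1/5)(0.0150+0.0000) + (1/5)(0.0310+0.0150) + (1/5)(0.3480+0.0310) + (1/5)(0.6740+0.3480) + (1/5)(1.0000+0.6740)
  = 0.0030 + 0.0092 + 0.0758 + 0.2044 + 0.3348 = 0.6272
G = 1 − 0.6272 = 0.3728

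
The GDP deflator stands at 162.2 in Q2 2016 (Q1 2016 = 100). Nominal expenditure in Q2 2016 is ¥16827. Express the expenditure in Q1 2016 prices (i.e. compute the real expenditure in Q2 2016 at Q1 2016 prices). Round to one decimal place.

10374.2

Real = Nominal ÷ (Index/100) = 16827 ÷ (162.2/100)
     = 16827 ÷ 1.622 = 10374.2293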